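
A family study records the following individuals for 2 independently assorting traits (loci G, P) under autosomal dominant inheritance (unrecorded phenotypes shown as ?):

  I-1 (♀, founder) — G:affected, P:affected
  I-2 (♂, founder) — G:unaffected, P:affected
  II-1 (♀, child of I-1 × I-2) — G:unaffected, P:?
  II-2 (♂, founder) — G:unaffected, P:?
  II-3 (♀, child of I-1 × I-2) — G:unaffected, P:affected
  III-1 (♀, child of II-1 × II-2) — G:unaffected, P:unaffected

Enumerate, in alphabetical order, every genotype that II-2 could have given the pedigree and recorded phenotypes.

G/I-1 aff ·: Gg
G/I-2 un ·: gg
G/II-1 un I-1×I-2: gg
G/II-2 un ·: gg
G/II-3 un I-1×I-2: gg
G/III-1 un II-1×II-2: gg
⇒ G over [I-1,I-2,II-1,II-2,II-3,III-1]: 1 consistent
P/I-1 aff ·: Pp|PP
P/I-2 aff ·: Pp|PP
P/II-1 ? I-1×I-2: pp|Pp
P/II-2 ? ·: pp|Pp
P/II-3 aff I-1×I-2: Pp|PP
P/III-1 un II-1×II-2: pp
⇒ P over [I-1,I-2,II-1,II-2,II-3,III-1]: 16 consistent

II-2 ∈ {gg Pp, gg pp}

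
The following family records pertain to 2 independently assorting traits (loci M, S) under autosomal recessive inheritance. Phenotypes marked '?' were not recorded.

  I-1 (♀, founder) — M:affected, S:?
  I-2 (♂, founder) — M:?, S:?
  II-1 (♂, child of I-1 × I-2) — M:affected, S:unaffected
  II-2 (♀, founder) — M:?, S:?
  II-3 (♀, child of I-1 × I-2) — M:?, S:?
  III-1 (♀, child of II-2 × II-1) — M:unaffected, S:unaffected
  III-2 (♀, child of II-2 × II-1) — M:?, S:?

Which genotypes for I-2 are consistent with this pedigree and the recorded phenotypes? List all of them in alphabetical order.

I-2 ∈ {Mm SS, Mm Ss, Mm ss, mm SS, mm Ss, mm ss}

M/I-1 aff ·: mm
M/I-2 ? ·: Mm|mm
M/II-1 aff I-1×I-2: mm
M/II-2 ? ·: MM|Mm
M/II-3 ? I-1×I-2: Mm|mm
M/III-1 un II-2×II-1: Mm
M/III-2 ? II-2×II-1: Mm|mm
⇒ M over [I-1,I-2,II-1,II-2,II-3,III-1,III-2]: 9 consistent
S/I-1 ? ·: SS|Ss|ss
S/I-2 ? ·: SS|Ss|ss
S/II-1 un I-1×I-2: SS|Ss
S/II-2 ? ·: SS|Ss|ss
S/II-3 ? I-1×I-2: SS|Ss|ss
S/III-1 un II-2×II-1: SS|Ss
S/III-2 ? II-2×II-1: SS|Ss|ss
⇒ S over [I-1,I-2,II-1,II-2,II-3,III-1,III-2]: 204 consistent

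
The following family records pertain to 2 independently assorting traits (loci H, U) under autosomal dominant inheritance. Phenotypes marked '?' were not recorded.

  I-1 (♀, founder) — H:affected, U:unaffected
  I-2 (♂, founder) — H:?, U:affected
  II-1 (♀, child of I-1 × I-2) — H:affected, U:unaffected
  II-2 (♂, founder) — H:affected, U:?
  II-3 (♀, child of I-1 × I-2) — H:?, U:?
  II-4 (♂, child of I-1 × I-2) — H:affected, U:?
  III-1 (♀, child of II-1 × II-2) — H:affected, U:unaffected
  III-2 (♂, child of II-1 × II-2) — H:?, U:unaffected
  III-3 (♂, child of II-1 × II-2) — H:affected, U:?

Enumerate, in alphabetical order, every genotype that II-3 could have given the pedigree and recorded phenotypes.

H/I-1 aff ·: Hh|HH
H/I-2 ? ·: hh|Hh|HH
H/II-1 aff I-1×I-2: Hh|HH
H/II-2 aff ·: Hh|HH
H/II-3 ? I-1×I-2: hh|Hh|HH
H/II-4 aff I-1×I-2: Hh|HH
H/III-1 aff II-1×II-2: Hh|HH
H/III-2 ? II-1×II-2: hh|Hh|HH
H/III-3 aff II-1×II-2: Hh|HH
⇒ H over [I-1,I-2,II-1,II-2,II-3,II-4,III-1,III-2,III-3]: 475 consistent
U/I-1 un ·: uu
U/I-2 aff ·: Uu
U/II-1 un I-1×I-2: uu
U/II-2 ? ·: uu|Uu
U/II-3 ? I-1×I-2: uu|Uu
U/II-4 ? I-1×I-2: uu|Uu
U/III-1 un II-1×II-2: uu
U/III-2 un II-1×II-2: uu
U/III-3 ? II-1×II-2: uu|Uu
⇒ U over [I-1,I-2,II-1,II-2,II-3,II-4,III-1,III-2,III-3]: 12 consistent

II-3 ∈ {HH Uu, HH uu, Hh Uu, Hh uu, hh Uu, hh uu}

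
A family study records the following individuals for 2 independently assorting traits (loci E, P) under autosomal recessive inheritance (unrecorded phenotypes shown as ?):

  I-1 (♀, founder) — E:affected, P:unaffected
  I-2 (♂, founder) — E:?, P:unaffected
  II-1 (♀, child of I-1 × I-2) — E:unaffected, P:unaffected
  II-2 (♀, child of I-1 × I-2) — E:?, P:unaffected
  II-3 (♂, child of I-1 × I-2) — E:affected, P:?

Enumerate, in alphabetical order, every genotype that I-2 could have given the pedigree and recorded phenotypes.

I-2 ∈ {Ee PP, Ee Pp}

E/I-1 aff ·: ee
E/I-2 ? ·: Ee
E/II-1 un I-1×I-2: Ee
E/II-2 ? I-1×I-2: Ee|ee
E/II-3 aff I-1×I-2: ee
⇒ E over [I-1,I-2,II-1,II-2,II-3]: 2 consistent
P/I-1 un ·: PP|Pp
P/I-2 un ·: PP|Pp
P/II-1 un I-1×I-2: PP|Pp
P/II-2 un I-1×I-2: PP|Pp
P/II-3 ? I-1×I-2: PP|Pp|pp
⇒ P over [I-1,I-2,II-1,II-2,II-3]: 29 consistent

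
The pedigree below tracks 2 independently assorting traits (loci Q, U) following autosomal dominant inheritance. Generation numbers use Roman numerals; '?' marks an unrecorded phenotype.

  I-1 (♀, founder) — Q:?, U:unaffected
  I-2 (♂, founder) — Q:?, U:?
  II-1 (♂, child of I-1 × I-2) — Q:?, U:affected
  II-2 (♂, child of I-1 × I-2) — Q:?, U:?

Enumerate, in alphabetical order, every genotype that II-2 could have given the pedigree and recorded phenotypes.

II-2 ∈ {QQ Uu, QQ uu, Qq Uu, Qq uu, qq Uu, qq uu}

Q/I-1 ? ·: qq|Qq|QQ
Q/I-2 ? ·: qq|Qq|QQ
Q/II-1 ? I-1×I-2: qq|Qq|QQ
Q/II-2 ? I-1×I-2: qq|Qq|QQ
⇒ Q over [I-1,I-2,II-1,II-2]: 29 consistent
U/I-1 un ·: uu
U/I-2 ? ·: Uu|UU
U/II-1 aff I-1×I-2: Uu
U/II-2 ? I-1×I-2: uu|Uu
⇒ U over [I-1,I-2,II-1,II-2]: 3 consistent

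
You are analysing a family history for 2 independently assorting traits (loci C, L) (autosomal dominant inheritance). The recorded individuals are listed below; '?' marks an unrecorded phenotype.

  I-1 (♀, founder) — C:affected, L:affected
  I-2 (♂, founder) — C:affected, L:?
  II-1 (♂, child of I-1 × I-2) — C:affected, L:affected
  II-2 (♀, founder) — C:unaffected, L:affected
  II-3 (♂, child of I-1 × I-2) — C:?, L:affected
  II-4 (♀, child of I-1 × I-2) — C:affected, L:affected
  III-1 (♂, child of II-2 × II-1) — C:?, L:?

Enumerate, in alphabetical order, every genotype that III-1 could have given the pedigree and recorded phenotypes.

III-1 ∈ {Cc LL, Cc Ll, Cc ll, cc LL, cc Ll, cc ll}

C/I-1 aff ·: Cc|CC
C/I-2 aff ·: Cc|CC
C/II-1 aff I-1×I-2: Cc|CC
C/II-2 un ·: cc
C/II-3 ? I-1×I-2: cc|Cc|CC
C/II-4 aff I-1×I-2: Cc|CC
C/III-1 ? II-2×II-1: cc|Cc
⇒ C over [I-1,I-2,II-1,II-2,II-3,II-4,III-1]: 43 consistent
L/I-1 aff ·: Ll|LL
L/I-2 ? ·: ll|Ll|LL
L/II-1 aff I-1×I-2: Ll|LL
L/II-2 aff ·: Ll|LL
L/II-3 aff I-1×I-2: Ll|LL
L/II-4 aff I-1×I-2: Ll|LL
L/III-1 ? II-2×II-1: ll|Ll|LL
⇒ L over [I-1,I-2,II-1,II-2,II-3,II-4,III-1]: 109 consistent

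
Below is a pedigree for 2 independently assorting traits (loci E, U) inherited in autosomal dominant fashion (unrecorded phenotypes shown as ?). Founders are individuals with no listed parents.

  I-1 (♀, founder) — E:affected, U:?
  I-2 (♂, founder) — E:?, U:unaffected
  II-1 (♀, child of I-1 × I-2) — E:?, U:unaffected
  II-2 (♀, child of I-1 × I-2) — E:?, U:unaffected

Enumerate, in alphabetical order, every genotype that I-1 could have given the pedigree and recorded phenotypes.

I-1 ∈ {EE Uu, EE uu, Ee Uu, Ee uu}

E/I-1 aff ·: Ee|EE
E/I-2 ? ·: ee|Ee|EE
E/II-1 ? I-1×I-2: ee|Ee|EE
E/II-2 ? I-1×I-2: ee|Ee|EE
⇒ E over [I-1,I-2,II-1,II-2]: 23 consistent
U/I-1 ? ·: uu|Uu
U/I-2 un ·: uu
U/II-1 un I-1×I-2: uu
U/II-2 un I-1×I-2: uu
⇒ U over [I-1,I-2,II-1,II-2]: 2 consistent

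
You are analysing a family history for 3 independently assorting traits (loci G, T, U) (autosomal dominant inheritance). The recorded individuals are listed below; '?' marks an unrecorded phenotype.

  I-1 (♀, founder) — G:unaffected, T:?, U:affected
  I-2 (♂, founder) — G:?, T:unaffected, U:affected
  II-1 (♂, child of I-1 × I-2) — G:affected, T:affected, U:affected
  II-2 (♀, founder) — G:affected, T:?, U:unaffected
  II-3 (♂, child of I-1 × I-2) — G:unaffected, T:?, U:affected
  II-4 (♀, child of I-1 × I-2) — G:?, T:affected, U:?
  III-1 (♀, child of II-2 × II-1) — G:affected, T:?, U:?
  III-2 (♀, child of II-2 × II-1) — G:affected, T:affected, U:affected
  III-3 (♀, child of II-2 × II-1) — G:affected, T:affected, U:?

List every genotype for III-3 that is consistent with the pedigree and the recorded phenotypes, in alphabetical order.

G/I-1 un ·: gg
G/I-2 ? ·: Gg
G/II-1 aff I-1×I-2: Gg
G/II-2 aff ·: Gg|GG
G/II-3 un I-1×I-2: gg
G/II-4 ? I-1×I-2: gg|Gg
G/III-1 aff II-2×II-1: Gg|GG
G/III-2 aff II-2×II-1: Gg|GG
G/III-3 aff II-2×II-1: Gg|GG
⇒ G over [I-1,I-2,II-1,II-2,II-3,II-4,III-1,III-2,III-3]: 32 consistent
T/I-1 ? ·: Tt|TT
T/I-2 un ·: tt
T/II-1 aff I-1×I-2: Tt
T/II-2 ? ·: tt|Tt|TT
T/II-3 ? I-1×I-2: tt|Tt
T/II-4 aff I-1×I-2: Tt
T/III-1 ? II-2×II-1: tt|Tt|TT
T/III-2 aff II-2×II-1: Tt|TT
T/III-3 aff II-2×II-1: Tt|TT
⇒ T over [I-1,I-2,II-1,II-2,II-3,II-4,III-1,III-2,III-3]: 66 consistent
U/I-1 aff ·: Uu|UU
U/I-2 aff ·: Uu|UU
U/II-1 aff I-1×I-2: Uu|UU
U/II-2 un ·: uu
U/II-3 aff I-1×I-2: Uu|UU
U/II-4 ? I-1×I-2: uu|Uu|UU
U/III-1 ? II-2×II-1: uu|Uu
U/III-2 aff II-2×II-1: Uu
U/III-3 ? II-2×II-1: uu|Uu
⇒ U over [I-1,I-2,II-1,II-2,II-3,II-4,III-1,III-2,III-3]: 71 consistent

III-3 ∈ {GG TT Uu, GG TT uu, GG Tt Uu, GG Tt uu, Gg TT Uu, Gg TT uu, Gg Tt Uu, Gg Tt uu}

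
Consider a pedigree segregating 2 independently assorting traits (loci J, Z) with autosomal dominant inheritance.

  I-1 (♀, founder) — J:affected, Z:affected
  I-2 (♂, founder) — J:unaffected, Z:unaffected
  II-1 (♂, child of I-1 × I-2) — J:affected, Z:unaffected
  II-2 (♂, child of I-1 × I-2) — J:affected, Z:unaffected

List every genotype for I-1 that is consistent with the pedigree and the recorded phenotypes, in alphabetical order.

J/I-1 aff ·: Jj|JJ
J/I-2 un ·: jj
J/II-1 aff I-1×I-2: Jj
J/II-2 aff I-1×I-2: Jj
⇒ J over [I-1,I-2,II-1,II-2]: 2 consistent
Z/I-1 aff ·: Zz
Z/I-2 un ·: zz
Z/II-1 un I-1×I-2: zz
Z/II-2 un I-1×I-2: zz
⇒ Z over [I-1,I-2,II-1,II-2]: 1 consistent

I-1 ∈ {JJ Zz, Jj Zz}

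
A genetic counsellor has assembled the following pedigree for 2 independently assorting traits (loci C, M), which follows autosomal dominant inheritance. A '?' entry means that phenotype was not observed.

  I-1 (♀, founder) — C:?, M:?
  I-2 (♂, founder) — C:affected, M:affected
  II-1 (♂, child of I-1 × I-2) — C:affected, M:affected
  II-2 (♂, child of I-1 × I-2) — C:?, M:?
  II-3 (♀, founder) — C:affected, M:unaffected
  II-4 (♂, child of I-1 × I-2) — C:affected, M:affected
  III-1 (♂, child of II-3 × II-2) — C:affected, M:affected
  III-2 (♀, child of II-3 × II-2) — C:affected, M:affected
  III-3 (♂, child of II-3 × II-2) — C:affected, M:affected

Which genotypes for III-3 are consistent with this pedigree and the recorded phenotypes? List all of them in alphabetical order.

III-3 ∈ {CC Mm, Cc Mm}

C/I-1 ? ·: cc|Cc|CC
C/I-2 aff ·: Cc|CC
C/II-1 aff I-1×I-2: Cc|CC
C/II-2 ? I-1×I-2: cc|Cc|CC
C/II-3 aff ·: Cc|CC
C/II-4 aff I-1×I-2: Cc|CC
C/III-1 aff II-3×II-2: Cc|CC
C/III-2 aff II-3×II-2: Cc|CC
C/III-3 aff II-3×II-2: Cc|CC
⇒ C over [I-1,I-2,II-1,II-2,II-3,II-4,III-1,III-2,III-3]: 351 consistent
M/I-1 ? ·: mm|Mm|MM
M/I-2 aff ·: Mm|MM
M/II-1 aff I-1×I-2: Mm|MM
M/II-2 ? I-1×I-2: Mm|MM
M/II-3 un ·: mm
M/II-4 aff I-1×I-2: Mm|MM
M/III-1 aff II-3×II-2: Mm
M/III-2 aff II-3×II-2: Mm
M/III-3 aff II-3×II-2: Mm
⇒ M over [I-1,I-2,II-1,II-2,II-3,II-4,III-1,III-2,III-3]: 27 consistent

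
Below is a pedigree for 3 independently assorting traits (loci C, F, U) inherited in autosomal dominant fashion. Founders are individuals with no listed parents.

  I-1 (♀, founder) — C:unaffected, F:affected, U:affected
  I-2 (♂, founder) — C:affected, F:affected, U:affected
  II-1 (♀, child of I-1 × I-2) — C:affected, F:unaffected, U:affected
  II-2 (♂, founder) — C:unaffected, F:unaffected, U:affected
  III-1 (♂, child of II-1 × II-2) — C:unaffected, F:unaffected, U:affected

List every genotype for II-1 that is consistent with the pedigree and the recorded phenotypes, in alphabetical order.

C/I-1 un ·: cc
C/I-2 aff ·: Cc|CC
C/II-1 aff I-1×I-2: Cc
C/II-2 un ·: cc
C/III-1 un II-1×II-2: cc
⇒ C over [I-1,I-2,II-1,II-2,III-1]: 2 consistent
F/I-1 aff ·: Ff
F/I-2 aff ·: Ff
F/II-1 un I-1×I-2: ff
F/II-2 un ·: ff
F/III-1 un II-1×II-2: ff
⇒ F over [I-1,I-2,II-1,II-2,III-1]: 1 consistent
U/I-1 aff ·: Uu|UU
U/I-2 aff ·: Uu|UU
U/II-1 aff I-1×I-2: Uu|UU
U/II-2 aff ·: Uu|UU
U/III-1 aff II-1×II-2: Uu|UU
⇒ U over [I-1,I-2,II-1,II-2,III-1]: 24 consistent

II-1 ∈ {Cc ff UU, Cc ff Uu}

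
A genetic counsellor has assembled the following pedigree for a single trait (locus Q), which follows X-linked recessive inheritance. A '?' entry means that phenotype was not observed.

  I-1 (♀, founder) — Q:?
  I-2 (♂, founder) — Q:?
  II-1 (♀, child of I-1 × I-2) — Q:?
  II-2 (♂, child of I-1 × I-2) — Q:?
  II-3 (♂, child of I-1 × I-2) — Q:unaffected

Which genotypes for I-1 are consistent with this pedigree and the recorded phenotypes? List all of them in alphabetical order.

Q/I-1 ? ·: X^QX^Q|X^QX^q
Q/I-2 ? ·: X^QY|X^qY
Q/II-1 ? I-1×I-2: X^QX^Q|X^QX^q|X^qX^q
Q/II-2 ? I-1×I-2: X^QY|X^qY
Q/II-3 un I-1×I-2: X^QY
⇒ Q over [I-1,I-2,II-1,II-2,II-3]: 10 consistent

I-1 ∈ {X^QX^Q, X^QX^q}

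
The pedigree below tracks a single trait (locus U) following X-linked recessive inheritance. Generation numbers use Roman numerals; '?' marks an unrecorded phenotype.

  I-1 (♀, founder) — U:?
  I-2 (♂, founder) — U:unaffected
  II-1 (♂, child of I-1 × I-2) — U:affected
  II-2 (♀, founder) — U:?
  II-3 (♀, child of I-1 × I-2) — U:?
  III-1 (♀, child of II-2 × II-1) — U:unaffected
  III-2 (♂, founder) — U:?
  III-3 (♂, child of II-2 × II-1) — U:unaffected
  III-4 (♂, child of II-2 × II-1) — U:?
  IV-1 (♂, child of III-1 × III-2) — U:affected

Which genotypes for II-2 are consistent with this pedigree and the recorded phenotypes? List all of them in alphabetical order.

U/I-1 ? ·: X^UX^u|X^uX^u
U/I-2 un ·: X^UY
U/II-1 aff I-1×I-2: X^uY
U/II-2 ? ·: X^UX^U|X^UX^u
U/II-3 ? I-1×I-2: X^UX^U|X^UX^u
U/III-1 un II-2×II-1: X^UX^u
U/III-2 ? ·: X^UY|X^uY
U/III-3 un II-2×II-1: X^UY
U/III-4 ? II-2×II-1: X^UY|X^uY
U/IV-1 aff III-1×III-2: X^uY
⇒ U over [I-1,I-2,II-1,II-2,II-3,III-1,III-2,III-3,III-4,IV-1]: 18 consistent

II-2 ∈ {X^UX^U, X^UX^u}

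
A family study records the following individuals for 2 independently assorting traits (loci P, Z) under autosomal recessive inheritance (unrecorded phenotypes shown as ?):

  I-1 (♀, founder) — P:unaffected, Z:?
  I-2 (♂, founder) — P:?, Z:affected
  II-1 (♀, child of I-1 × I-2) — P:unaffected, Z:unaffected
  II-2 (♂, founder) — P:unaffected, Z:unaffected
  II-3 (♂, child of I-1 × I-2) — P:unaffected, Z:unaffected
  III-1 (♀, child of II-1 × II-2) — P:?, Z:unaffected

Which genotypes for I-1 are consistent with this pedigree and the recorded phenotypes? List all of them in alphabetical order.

P/I-1 un ·: PP|Pp
P/I-2 ? ·: PP|Pp|pp
P/II-1 un I-1×I-2: PP|Pp
P/II-2 un ·: PP|Pp
P/II-3 un I-1×I-2: PP|Pp
P/III-1 ? II-1×II-2: PP|Pp|pp
⇒ P over [I-1,I-2,II-1,II-2,II-3,III-1]: 61 consistent
Z/I-1 ? ·: ZZ|Zz
Z/I-2 aff ·: zz
Z/II-1 un I-1×I-2: Zz
Z/II-2 un ·: ZZ|Zz
Z/II-3 un I-1×I-2: Zz
Z/III-1 un II-1×II-2: ZZ|Zz
⇒ Z over [I-1,I-2,II-1,II-2,II-3,III-1]: 8 consistent

I-1 ∈ {PP ZZ, PP Zz, Pp ZZ, Pp Zz}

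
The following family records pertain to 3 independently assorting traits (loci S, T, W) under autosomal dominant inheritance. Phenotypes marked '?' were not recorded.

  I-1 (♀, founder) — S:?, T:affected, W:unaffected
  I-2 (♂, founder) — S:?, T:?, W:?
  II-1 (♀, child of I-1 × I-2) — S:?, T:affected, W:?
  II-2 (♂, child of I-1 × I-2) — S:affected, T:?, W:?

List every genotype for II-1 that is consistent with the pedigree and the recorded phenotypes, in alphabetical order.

II-1 ∈ {SS TT Ww, SS TT ww, SS Tt Ww, SS Tt ww, Ss TT Ww, Ss TT ww, Ss Tt Ww, Ss Tt ww, ss TT Ww, ss TT ww, ss Tt Ww, ss Tt ww}

S/I-1 ? ·: ss|Ss|SS
S/I-2 ? ·: ss|Ss|SS
S/II-1 ? I-1×I-2: ss|Ss|SS
S/II-2 aff I-1×I-2: Ss|SS
⇒ S over [I-1,I-2,II-1,II-2]: 21 consistent
T/I-1 aff ·: Tt|TT
T/I-2 ? ·: tt|Tt|TT
T/II-1 aff I-1×I-2: Tt|TT
T/II-2 ? I-1×I-2: tt|Tt|TT
⇒ T over [I-1,I-2,II-1,II-2]: 18 consistent
W/I-1 un ·: ww
W/I-2 ? ·: ww|Ww|WW
W/II-1 ? I-1×I-2: ww|Ww
W/II-2 ? I-1×I-2: ww|Ww
⇒ W over [I-1,I-2,II-1,II-2]: 6 consistent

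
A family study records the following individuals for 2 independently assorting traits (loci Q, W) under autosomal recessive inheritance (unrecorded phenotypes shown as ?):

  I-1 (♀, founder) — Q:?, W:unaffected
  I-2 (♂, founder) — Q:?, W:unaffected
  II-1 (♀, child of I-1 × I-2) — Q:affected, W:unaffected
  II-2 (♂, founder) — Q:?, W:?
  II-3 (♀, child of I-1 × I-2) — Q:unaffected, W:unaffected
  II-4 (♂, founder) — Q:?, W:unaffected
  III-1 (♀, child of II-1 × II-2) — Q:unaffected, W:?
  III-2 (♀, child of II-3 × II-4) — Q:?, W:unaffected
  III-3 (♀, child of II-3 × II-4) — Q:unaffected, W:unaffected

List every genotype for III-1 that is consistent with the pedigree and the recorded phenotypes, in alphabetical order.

III-1 ∈ {Qq WW, Qq Ww, Qq ww}

Q/I-1 ? ·: Qq|qq
Q/I-2 ? ·: Qq|qq
Q/II-1 aff I-1×I-2: qq
Q/II-2 ? ·: QQ|Qq
Q/II-3 un I-1×I-2: QQ|Qq
Q/II-4 ? ·: QQ|Qq|qq
Q/III-1 un II-1×II-2: Qq
Q/III-2 ? II-3×II-4: QQ|Qq|qq
Q/III-3 un II-3×II-4: QQ|Qq
⇒ Q over [I-1,I-2,II-1,II-2,II-3,II-4,III-1,III-2,III-3]: 84 consistent
W/I-1 un ·: WW|Ww
W/I-2 un ·: WW|Ww
W/II-1 un I-1×I-2: WW|Ww
W/II-2 ? ·: WW|Ww|ww
W/II-3 un I-1×I-2: WW|Ww
W/II-4 un ·: WW|Ww
W/III-1 ? II-1×II-2: WW|Ww|ww
W/III-2 un II-3×II-4: WW|Ww
W/III-3 un II-3×II-4: WW|Ww
⇒ W over [I-1,I-2,II-1,II-2,II-3,II-4,III-1,III-2,III-3]: 449 consistent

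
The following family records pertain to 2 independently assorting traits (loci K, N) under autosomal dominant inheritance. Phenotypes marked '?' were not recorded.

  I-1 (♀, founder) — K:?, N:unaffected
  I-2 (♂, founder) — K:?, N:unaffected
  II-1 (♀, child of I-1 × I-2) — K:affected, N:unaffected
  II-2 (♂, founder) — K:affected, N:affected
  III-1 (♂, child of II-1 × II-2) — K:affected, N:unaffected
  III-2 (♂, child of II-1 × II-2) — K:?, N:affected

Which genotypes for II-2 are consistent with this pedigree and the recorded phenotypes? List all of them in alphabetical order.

II-2 ∈ {KK Nn, Kk Nn}

K/I-1 ? ·: kk|Kk|KK
K/I-2 ? ·: kk|Kk|KK
K/II-1 aff I-1×I-2: Kk|KK
K/II-2 aff ·: Kk|KK
K/III-1 aff II-1×II-2: Kk|KK
K/III-2 ? II-1×II-2: kk|Kk|KK
⇒ K over [I-1,I-2,II-1,II-2,III-1,III-2]: 90 consistent
N/I-1 un ·: nn
N/I-2 un ·: nn
N/II-1 un I-1×I-2: nn
N/II-2 aff ·: Nn
N/III-1 un II-1×II-2: nn
N/III-2 aff II-1×II-2: Nn
⇒ N over [I-1,I-2,II-1,II-2,III-1,III-2]: 1 consistent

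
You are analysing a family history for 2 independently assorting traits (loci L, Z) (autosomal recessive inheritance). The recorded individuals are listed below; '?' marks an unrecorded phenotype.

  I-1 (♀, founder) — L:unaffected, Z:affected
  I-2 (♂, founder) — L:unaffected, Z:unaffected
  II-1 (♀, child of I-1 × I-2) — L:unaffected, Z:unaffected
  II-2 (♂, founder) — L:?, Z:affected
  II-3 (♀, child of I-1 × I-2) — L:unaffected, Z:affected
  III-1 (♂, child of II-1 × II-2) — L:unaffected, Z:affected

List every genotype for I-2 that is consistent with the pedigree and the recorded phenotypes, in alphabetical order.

I-2 ∈ {LL Zz, Ll Zz}

L/I-1 un ·: LL|Ll
L/I-2 un ·: LL|Ll
L/II-1 un I-1×I-2: LL|Ll
L/II-2 ? ·: LL|Ll|ll
L/II-3 un I-1×I-2: LL|Ll
L/III-1 un II-1×II-2: LL|Ll
⇒ L over [I-1,I-2,II-1,II-2,II-3,III-1]: 58 consistent
Z/I-1 aff ·: zz
Z/I-2 un ·: Zz
Z/II-1 un I-1×I-2: Zz
Z/II-2 aff ·: zz
Z/II-3 aff I-1×I-2: zz
Z/III-1 aff II-1×II-2: zz
⇒ Z over [I-1,I-2,II-1,II-2,II-3,III-1]: 1 consistent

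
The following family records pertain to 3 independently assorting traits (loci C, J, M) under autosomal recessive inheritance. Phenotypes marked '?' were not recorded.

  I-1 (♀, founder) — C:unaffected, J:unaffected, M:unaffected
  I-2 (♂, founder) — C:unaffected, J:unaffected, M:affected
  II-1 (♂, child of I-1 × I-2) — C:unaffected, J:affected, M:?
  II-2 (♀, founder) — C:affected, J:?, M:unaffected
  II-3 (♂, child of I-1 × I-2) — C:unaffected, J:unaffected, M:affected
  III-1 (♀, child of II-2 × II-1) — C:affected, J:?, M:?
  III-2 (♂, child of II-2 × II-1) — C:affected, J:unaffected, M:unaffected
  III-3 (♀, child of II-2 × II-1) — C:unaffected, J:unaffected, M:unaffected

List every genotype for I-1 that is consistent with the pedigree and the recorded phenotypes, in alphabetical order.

I-1 ∈ {CC Jj Mm, Cc Jj Mm}

C/I-1 un ·: CC|Cc
C/I-2 un ·: CC|Cc
C/II-1 un I-1×I-2: Cc
C/II-2 aff ·: cc
C/II-3 un I-1×I-2: CC|Cc
C/III-1 aff II-2×II-1: cc
C/III-2 aff II-2×II-1: cc
C/III-3 un II-2×II-1: Cc
⇒ C over [I-1,I-2,II-1,II-2,II-3,III-1,III-2,III-3]: 6 consistent
J/I-1 un ·: Jj
J/I-2 un ·: Jj
J/II-1 aff I-1×I-2: jj
J/II-2 ? ·: JJ|Jj
J/II-3 un I-1×I-2: JJ|Jj
J/III-1 ? II-2×II-1: Jj|jj
J/III-2 un II-2×II-1: Jj
J/III-3 un II-2×II-1: Jj
⇒ J over [I-1,I-2,II-1,II-2,II-3,III-1,III-2,III-3]: 6 consistent
M/I-1 un ·: Mm
M/I-2 aff ·: mm
M/II-1 ? I-1×I-2: Mm|mm
M/II-2 un ·: MM|Mm
M/II-3 aff I-1×I-2: mm
M/III-1 ? II-2×II-1: MM|Mm|mm
M/III-2 un II-2×II-1: MM|Mm
M/III-3 un II-2×II-1: MM|Mm
⇒ M over [I-1,I-2,II-1,II-2,II-3,III-1,III-2,III-3]: 23 consistent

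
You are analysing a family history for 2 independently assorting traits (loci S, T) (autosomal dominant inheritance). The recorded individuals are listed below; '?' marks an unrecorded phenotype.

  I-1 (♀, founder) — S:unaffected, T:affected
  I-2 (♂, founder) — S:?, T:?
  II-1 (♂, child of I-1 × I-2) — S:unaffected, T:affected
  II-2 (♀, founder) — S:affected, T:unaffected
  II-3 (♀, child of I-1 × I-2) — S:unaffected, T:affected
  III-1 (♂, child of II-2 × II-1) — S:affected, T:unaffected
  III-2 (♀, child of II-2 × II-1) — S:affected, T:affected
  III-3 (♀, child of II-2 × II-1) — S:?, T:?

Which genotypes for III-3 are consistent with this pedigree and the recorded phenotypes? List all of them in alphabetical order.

III-3 ∈ {Ss Tt, Ss tt, ss Tt, ss tt}

S/I-1 un ·: ss
S/I-2 ? ·: ss|Ss
S/II-1 un I-1×I-2: ss
S/II-2 aff ·: Ss|SS
S/II-3 un I-1×I-2: ss
S/III-1 aff II-2×II-1: Ss
S/III-2 aff II-2×II-1: Ss
S/III-3 ? II-2×II-1: ss|Ss
⇒ S over [I-1,I-2,II-1,II-2,II-3,III-1,III-2,III-3]: 6 consistent
T/I-1 aff ·: Tt|TT
T/I-2 ? ·: tt|Tt|TT
T/II-1 aff I-1×I-2: Tt
T/II-2 un ·: tt
T/II-3 aff I-1×I-2: Tt|TT
T/III-1 un II-2×II-1: tt
T/III-2 aff II-2×II-1: Tt
T/III-3 ? II-2×II-1: tt|Tt
⇒ T over [I-1,I-2,II-1,II-2,II-3,III-1,III-2,III-3]: 16 consistent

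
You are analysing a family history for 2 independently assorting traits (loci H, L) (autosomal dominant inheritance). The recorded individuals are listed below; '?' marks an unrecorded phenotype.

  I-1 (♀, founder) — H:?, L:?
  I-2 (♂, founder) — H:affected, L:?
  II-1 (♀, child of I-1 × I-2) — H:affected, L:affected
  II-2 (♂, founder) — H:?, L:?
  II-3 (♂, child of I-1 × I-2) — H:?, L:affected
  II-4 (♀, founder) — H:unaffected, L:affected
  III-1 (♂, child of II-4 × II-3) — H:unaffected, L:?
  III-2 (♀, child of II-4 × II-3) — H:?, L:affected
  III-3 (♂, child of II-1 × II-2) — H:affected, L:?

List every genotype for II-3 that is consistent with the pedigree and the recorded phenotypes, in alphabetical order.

H/I-1 ? ·: hh|Hh|HH
H/I-2 aff ·: Hh|HH
H/II-1 aff I-1×I-2: Hh|HH
H/II-2 ? ·: hh|Hh|HH
H/II-3 ? I-1×I-2: hh|Hh
H/II-4 un ·: hh
H/III-1 un II-4×II-3: hh
H/III-2 ? II-4×II-3: hh|Hh
H/III-3 aff II-1×II-2: Hh|HH
⇒ H over [I-1,I-2,II-1,II-2,II-3,II-4,III-1,III-2,III-3]: 88 consistent
L/I-1 ? ·: ll|Ll|LL
L/I-2 ? ·: ll|Ll|LL
L/II-1 aff I-1×I-2: Ll|LL
L/II-2 ? ·: ll|Ll|LL
L/II-3 aff I-1×I-2: Ll|LL
L/II-4 aff ·: Ll|LL
L/III-1 ? II-4×II-3: ll|Ll|LL
L/III-2 aff II-4×II-3: Ll|LL
L/III-3 ? II-1×II-2: ll|Ll|LL
⇒ L over [I-1,I-2,II-1,II-2,II-3,II-4,III-1,III-2,III-3]: 795 consistent

II-3 ∈ {Hh LL, Hh Ll, hh LL, hh Ll}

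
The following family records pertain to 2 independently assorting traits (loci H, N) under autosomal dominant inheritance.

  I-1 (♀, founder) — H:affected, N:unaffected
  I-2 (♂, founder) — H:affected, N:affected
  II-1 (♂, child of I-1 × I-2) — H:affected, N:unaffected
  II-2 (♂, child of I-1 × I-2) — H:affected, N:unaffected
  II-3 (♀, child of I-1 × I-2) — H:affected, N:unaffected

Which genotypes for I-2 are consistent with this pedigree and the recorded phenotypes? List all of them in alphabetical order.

H/I-1 aff ·: Hh|HH
H/I-2 aff ·: Hh|HH
H/II-1 aff I-1×I-2: Hh|HH
H/II-2 aff I-1×I-2: Hh|HH
H/II-3 aff I-1×I-2: Hh|HH
⇒ H over [I-1,I-2,II-1,II-2,II-3]: 25 consistent
N/I-1 un ·: nn
N/I-2 aff ·: Nn
N/II-1 un I-1×I-2: nn
N/II-2 un I-1×I-2: nn
N/II-3 un I-1×I-2: nn
⇒ N over [I-1,I-2,II-1,II-2,II-3]: 1 consistent

I-2 ∈ {HH Nn, Hh Nn}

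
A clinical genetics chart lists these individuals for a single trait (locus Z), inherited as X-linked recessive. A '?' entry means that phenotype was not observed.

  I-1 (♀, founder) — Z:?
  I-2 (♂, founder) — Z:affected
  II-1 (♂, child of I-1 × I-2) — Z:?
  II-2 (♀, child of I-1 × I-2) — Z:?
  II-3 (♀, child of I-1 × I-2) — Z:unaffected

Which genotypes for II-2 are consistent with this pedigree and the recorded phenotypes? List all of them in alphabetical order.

Z/I-1 ? ·: X^ZX^Z|X^ZX^z
Z/I-2 aff ·: X^zY
Z/II-1 ? I-1×I-2: X^ZY|X^zY
Z/II-2 ? I-1×I-2: X^ZX^z|X^zX^z
Z/II-3 un I-1×I-2: X^ZX^z
⇒ Z over [I-1,I-2,II-1,II-2,II-3]: 5 consistent

II-2 ∈ {X^ZX^z, X^zX^z}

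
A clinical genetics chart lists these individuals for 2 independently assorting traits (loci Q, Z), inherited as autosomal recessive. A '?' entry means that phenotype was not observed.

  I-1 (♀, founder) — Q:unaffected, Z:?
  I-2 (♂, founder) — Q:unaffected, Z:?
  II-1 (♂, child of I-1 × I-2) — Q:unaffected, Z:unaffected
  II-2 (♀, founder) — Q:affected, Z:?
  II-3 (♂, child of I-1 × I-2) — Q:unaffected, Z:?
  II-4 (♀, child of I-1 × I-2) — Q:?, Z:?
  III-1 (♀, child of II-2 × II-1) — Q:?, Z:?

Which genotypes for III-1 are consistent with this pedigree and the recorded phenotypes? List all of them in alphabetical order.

III-1 ∈ {Qq ZZ, Qq Zz, Qq zz, qq ZZ, qq Zz, qq zz}

Q/I-1 un ·: QQ|Qq
Q/I-2 un ·: QQ|Qq
Q/II-1 un I-1×I-2: QQ|Qq
Q/II-2 aff ·: qq
Q/II-3 un I-1×I-2: QQ|Qq
Q/II-4 ? I-1×I-2: QQ|Qq|qq
Q/III-1 ? II-2×II-1: Qq|qq
⇒ Q over [I-1,I-2,II-1,II-2,II-3,II-4,III-1]: 43 consistent
Z/I-1 ? ·: ZZ|Zz|zz
Z/I-2 ? ·: ZZ|Zz|zz
Z/II-1 un I-1×I-2: ZZ|Zz
Z/II-2 ? ·: ZZ|Zz|zz
Z/II-3 ? I-1×I-2: ZZ|Zz|zz
Z/II-4 ? I-1×I-2: ZZ|Zz|zz
Z/III-1 ? II-2×II-1: ZZ|Zz|zz
⇒ Z over [I-1,I-2,II-1,II-2,II-3,II-4,III-1]: 261 consistent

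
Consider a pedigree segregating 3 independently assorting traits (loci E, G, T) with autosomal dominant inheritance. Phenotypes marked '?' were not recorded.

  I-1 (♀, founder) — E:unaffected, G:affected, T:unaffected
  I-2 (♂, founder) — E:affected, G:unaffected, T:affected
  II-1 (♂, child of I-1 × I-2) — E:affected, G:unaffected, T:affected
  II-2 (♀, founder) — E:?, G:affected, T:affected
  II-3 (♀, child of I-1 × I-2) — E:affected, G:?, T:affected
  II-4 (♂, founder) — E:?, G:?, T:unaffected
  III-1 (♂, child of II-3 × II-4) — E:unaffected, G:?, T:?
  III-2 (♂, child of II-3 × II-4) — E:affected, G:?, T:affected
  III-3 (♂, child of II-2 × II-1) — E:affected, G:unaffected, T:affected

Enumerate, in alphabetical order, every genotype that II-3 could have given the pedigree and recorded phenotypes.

II-3 ∈ {Ee Gg Tt, Ee gg Tt}

E/I-1 un ·: ee
E/I-2 aff ·: Ee|EE
E/II-1 aff I-1×I-2: Ee
E/II-2 ? ·: ee|Ee|EE
E/II-3 aff I-1×I-2: Ee
E/II-4 ? ·: ee|Ee
E/III-1 un II-3×II-4: ee
E/III-2 aff II-3×II-4: Ee|EE
E/III-3 aff II-2×II-1: Ee|EE
⇒ E over [I-1,I-2,II-1,II-2,II-3,II-4,III-1,III-2,III-3]: 30 consistent
G/I-1 aff ·: Gg
G/I-2 un ·: gg
G/II-1 un I-1×I-2: gg
G/II-2 aff ·: Gg
G/II-3 ? I-1×I-2: gg|Gg
G/II-4 ? ·: gg|Gg|GG
G/III-1 ? II-3×II-4: gg|Gg|GG
G/III-2 ? II-3×II-4: gg|Gg|GG
G/III-3 un II-2×II-1: gg
⇒ G over [I-1,I-2,II-1,II-2,II-3,II-4,III-1,III-2,III-3]: 23 consistent
T/I-1 un ·: tt
T/I-2 aff ·: Tt|TT
T/II-1 aff I-1×I-2: Tt
T/II-2 aff ·: Tt|TT
T/II-3 aff I-1×I-2: Tt
T/II-4 un ·: tt
T/III-1 ? II-3×II-4: tt|Tt
T/III-2 aff II-3×II-4: Tt
T/III-3 aff II-2×II-1: Tt|TT
⇒ T over [I-1,I-2,II-1,II-2,II-3,II-4,III-1,III-2,III-3]: 16 consistent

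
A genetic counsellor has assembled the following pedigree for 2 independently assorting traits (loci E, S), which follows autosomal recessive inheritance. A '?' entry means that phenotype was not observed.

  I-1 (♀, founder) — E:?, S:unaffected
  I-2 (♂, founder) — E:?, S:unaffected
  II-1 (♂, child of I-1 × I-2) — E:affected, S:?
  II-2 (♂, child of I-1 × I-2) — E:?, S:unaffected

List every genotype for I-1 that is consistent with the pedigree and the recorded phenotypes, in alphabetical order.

E/I-1 ? ·: Ee|ee
E/I-2 ? ·: Ee|ee
E/II-1 aff I-1×I-2: ee
E/II-2 ? I-1×I-2: EE|Ee|ee
⇒ E over [I-1,I-2,II-1,II-2]: 8 consistent
S/I-1 un ·: SS|Ss
S/I-2 un ·: SS|Ss
S/II-1 ? I-1×I-2: SS|Ss|ss
S/II-2 un I-1×I-2: SS|Ss
⇒ S over [I-1,I-2,II-1,II-2]: 15 consistent

I-1 ∈ {Ee SS, Ee Ss, ee SS, ee Ss}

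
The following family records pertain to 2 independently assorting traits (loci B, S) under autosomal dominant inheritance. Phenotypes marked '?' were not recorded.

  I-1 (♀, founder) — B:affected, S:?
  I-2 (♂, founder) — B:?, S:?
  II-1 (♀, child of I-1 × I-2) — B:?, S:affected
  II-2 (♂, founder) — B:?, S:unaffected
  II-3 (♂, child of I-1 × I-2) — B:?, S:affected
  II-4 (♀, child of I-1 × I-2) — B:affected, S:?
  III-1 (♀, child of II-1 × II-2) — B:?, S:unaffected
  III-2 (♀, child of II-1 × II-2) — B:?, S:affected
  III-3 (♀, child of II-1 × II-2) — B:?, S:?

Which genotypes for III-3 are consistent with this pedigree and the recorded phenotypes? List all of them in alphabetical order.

III-3 ∈ {BB Ss, BB ss, Bb Ss, Bb ss, bb Ss, bb ss}

B/I-1 aff ·: Bb|BB
B/I-2 ? ·: bb|Bb|BB
B/II-1 ? I-1×I-2: bb|Bb|BB
B/II-2 ? ·: bb|Bb|BB
B/II-3 ? I-1×I-2: bb|Bb|BB
B/II-4 aff I-1×I-2: Bb|BB
B/III-1 ? II-1×II-2: bb|Bb|BB
B/III-2 ? II-1×II-2: bb|Bb|BB
B/III-3 ? II-1×II-2: bb|Bb|BB
⇒ B over [I-1,I-2,II-1,II-2,II-3,II-4,III-1,III-2,III-3]: 961 consistent
S/I-1 ? ·: ss|Ss|SS
S/I-2 ? ·: ss|Ss|SS
S/II-1 aff I-1×I-2: Ss
S/II-2 un ·: ss
S/II-3 aff I-1×I-2: Ss|SS
S/II-4 ? I-1×I-2: ss|Ss|SS
S/III-1 un II-1×II-2: ss
S/III-2 aff II-1×II-2: Ss
S/III-3 ? II-1×II-2: ss|Ss
⇒ S over [I-1,I-2,II-1,II-2,II-3,II-4,III-1,III-2,III-3]: 40 consistent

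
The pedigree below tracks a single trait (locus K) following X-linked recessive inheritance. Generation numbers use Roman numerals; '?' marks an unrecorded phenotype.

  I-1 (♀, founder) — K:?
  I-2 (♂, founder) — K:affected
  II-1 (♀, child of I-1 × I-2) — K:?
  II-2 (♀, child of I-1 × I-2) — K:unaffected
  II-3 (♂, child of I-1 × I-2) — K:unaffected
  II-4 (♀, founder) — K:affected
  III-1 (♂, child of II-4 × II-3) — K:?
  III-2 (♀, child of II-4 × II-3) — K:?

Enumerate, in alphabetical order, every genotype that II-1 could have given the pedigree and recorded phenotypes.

II-1 ∈ {X^KX^k, X^kX^k}

K/I-1 ? ·: X^KX^K|X^KX^k
K/I-2 aff ·: X^kY
K/II-1 ? I-1×I-2: X^KX^k|X^kX^k
K/II-2 un I-1×I-2: X^KX^k
K/II-3 un I-1×I-2: X^KY
K/II-4 aff ·: X^kX^k
K/III-1 ? II-4×II-3: X^kY
K/III-2 ? II-4×II-3: X^KX^k
⇒ K over [I-1,I-2,II-1,II-2,II-3,II-4,III-1,III-2]: 3 consistent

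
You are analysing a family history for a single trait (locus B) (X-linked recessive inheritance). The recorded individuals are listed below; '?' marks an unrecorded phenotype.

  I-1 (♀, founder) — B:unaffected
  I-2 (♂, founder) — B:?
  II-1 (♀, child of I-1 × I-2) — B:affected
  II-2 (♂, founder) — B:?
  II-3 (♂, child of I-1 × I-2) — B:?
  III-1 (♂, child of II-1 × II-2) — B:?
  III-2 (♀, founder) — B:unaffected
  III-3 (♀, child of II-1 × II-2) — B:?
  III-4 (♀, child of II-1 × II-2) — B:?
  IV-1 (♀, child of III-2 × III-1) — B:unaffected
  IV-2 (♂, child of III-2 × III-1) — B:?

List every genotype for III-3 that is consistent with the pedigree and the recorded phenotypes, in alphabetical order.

III-3 ∈ {X^BX^b, X^bX^b}

B/I-1 un ·: X^BX^b
B/I-2 ? ·: X^bY
B/II-1 aff I-1×I-2: X^bX^b
B/II-2 ? ·: X^BY|X^bY
B/II-3 ? I-1×I-2: X^BY|X^bY
B/III-1 ? II-1×II-2: X^bY
B/III-2 un ·: X^BX^B|X^BX^b
B/III-3 ? II-1×II-2: X^BX^b|X^bX^b
B/III-4 ? II-1×II-2: X^BX^b|X^bX^b
B/IV-1 un III-2×III-1: X^BX^b
B/IV-2 ? III-2×III-1: X^BY|X^bY
⇒ B over [I-1,I-2,II-1,II-2,II-3,III-1,III-2,III-3,III-4,IV-1,IV-2]: 12 consistent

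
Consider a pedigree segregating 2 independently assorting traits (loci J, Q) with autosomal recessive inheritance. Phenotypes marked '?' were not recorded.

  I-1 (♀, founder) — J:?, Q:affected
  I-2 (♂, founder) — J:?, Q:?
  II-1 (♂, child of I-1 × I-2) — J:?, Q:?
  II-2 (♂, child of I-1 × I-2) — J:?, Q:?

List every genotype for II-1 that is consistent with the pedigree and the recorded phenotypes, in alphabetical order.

II-1 ∈ {JJ Qq, JJ qq, Jj Qq, Jj qq, jj Qq, jj qq}

J/I-1 ? ·: JJ|Jj|jj
J/I-2 ? ·: JJ|Jj|jj
J/II-1 ? I-1×I-2: JJ|Jj|jj
J/II-2 ? I-1×I-2: JJ|Jj|jj
⇒ J over [I-1,I-2,II-1,II-2]: 29 consistent
Q/I-1 aff ·: qq
Q/I-2 ? ·: QQ|Qq|qq
Q/II-1 ? I-1×I-2: Qq|qq
Q/II-2 ? I-1×I-2: Qq|qq
⇒ Q over [I-1,I-2,II-1,II-2]: 6 consistent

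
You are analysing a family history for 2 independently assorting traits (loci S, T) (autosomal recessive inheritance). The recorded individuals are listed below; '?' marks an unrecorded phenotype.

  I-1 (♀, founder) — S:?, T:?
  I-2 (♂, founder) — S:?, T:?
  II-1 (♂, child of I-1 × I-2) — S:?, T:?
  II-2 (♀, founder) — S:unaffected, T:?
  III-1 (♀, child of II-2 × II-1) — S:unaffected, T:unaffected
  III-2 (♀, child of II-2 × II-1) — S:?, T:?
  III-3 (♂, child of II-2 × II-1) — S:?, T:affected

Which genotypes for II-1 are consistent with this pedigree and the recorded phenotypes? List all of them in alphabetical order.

II-1 ∈ {SS Tt, SS tt, Ss Tt, Ss tt, ss Tt, ss tt}

S/I-1 ? ·: SS|Ss|ss
S/I-2 ? ·: SS|Ss|ss
S/II-1 ? I-1×I-2: SS|Ss|ss
S/II-2 un ·: SS|Ss
S/III-1 un II-2×II-1: SS|Ss
S/III-2 ? II-2×II-1: SS|Ss|ss
S/III-3 ? II-2×II-1: SS|Ss|ss
⇒ S over [I-1,I-2,II-1,II-2,III-1,III-2,III-3]: 238 consistent
T/I-1 ? ·: TT|Tt|tt
T/I-2 ? ·: TT|Tt|tt
T/II-1 ? I-1×I-2: Tt|tt
T/II-2 ? ·: Tt|tt
T/III-1 un II-2×II-1: TT|Tt
T/III-2 ? II-2×II-1: TT|Tt|tt
T/III-3 aff II-2×II-1: tt
⇒ T over [I-1,I-2,II-1,II-2,III-1,III-2,III-3]: 64 consistent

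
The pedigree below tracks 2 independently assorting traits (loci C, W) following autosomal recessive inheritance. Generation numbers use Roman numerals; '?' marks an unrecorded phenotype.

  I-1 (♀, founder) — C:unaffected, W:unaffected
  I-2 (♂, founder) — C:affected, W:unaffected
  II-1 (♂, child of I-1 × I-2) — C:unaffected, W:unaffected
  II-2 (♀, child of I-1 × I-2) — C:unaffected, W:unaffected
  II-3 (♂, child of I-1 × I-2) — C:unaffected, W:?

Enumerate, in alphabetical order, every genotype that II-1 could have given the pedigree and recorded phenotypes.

C/I-1 un ·: CC|Cc
C/I-2 aff ·: cc
C/II-1 un I-1×I-2: Cc
C/II-2 un I-1×I-2: Cc
C/II-3 un I-1×I-2: Cc
⇒ C over [I-1,I-2,II-1,II-2,II-3]: 2 consistent
W/I-1 un ·: WW|Ww
W/I-2 un ·: WW|Ww
W/II-1 un I-1×I-2: WW|Ww
W/II-2 un I-1×I-2: WW|Ww
W/II-3 ? I-1×I-2: WW|Ww|ww
⇒ W over [I-1,I-2,II-1,II-2,II-3]: 29 consistent

II-1 ∈ {Cc WW, Cc Ww}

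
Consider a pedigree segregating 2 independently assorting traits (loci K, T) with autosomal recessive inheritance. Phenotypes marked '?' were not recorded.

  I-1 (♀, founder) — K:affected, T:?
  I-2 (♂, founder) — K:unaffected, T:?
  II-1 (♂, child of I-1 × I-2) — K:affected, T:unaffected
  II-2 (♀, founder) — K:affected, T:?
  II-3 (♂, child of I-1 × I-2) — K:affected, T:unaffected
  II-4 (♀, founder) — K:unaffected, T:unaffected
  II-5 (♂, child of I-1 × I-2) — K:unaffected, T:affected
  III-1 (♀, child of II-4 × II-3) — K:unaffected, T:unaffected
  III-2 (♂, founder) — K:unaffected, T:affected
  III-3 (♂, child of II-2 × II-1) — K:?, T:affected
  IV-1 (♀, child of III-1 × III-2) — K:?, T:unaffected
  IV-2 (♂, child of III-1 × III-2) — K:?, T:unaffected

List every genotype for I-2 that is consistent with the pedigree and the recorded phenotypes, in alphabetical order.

K/I-1 aff ·: kk
K/I-2 un ·: Kk
K/II-1 aff I-1×I-2: kk
K/II-2 aff ·: kk
K/II-3 aff I-1×I-2: kk
K/II-4 un ·: KK|Kk
K/II-5 un I-1×I-2: Kk
K/III-1 un II-4×II-3: Kk
K/III-2 un ·: KK|Kk
K/III-3 ? II-2×II-1: kk
K/IV-1 ? III-1×III-2: KK|Kk|kk
K/IV-2 ? III-1×III-2: KK|Kk|kk
⇒ K over [I-1,I-2,II-1,II-2,II-3,II-4,II-5,III-1,III-2,III-3,IV-1,IV-2]: 26 consistent
T/I-1 ? ·: Tt|tt
T/I-2 ? ·: Tt|tt
T/II-1 un I-1×I-2: Tt
T/II-2 ? ·: Tt|tt
T/II-3 un I-1×I-2: TT|Tt
T/II-4 un ·: TT|Tt
T/II-5 aff I-1×I-2: tt
T/III-1 un II-4×II-3: TT|Tt
T/III-2 aff ·: tt
T/III-3 aff II-2×II-1: tt
T/IV-1 un III-1×III-2: Tt
T/IV-2 un III-1×III-2: Tt
⇒ T over [I-1,I-2,II-1,II-2,II-3,II-4,II-5,III-1,III-2,III-3,IV-1,IV-2]: 30 consistent

I-2 ∈ {Kk Tt, Kk tt}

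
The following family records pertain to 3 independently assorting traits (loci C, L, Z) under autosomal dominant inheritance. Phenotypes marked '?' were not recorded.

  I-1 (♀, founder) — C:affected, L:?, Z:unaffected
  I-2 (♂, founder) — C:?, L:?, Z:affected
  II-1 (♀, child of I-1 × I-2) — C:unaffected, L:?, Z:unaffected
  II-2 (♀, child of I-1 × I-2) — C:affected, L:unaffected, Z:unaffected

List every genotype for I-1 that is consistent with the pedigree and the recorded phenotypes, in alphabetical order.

I-1 ∈ {Cc Ll zz, Cc ll zz}

C/I-1 aff ·: Cc
C/I-2 ? ·: cc|Cc
C/II-1 un I-1×I-2: cc
C/II-2 aff I-1×I-2: Cc|CC
⇒ C over [I-1,I-2,II-1,II-2]: 3 consistent
L/I-1 ? ·: ll|Ll
L/I-2 ? ·: ll|Ll
L/II-1 ? I-1×I-2: ll|Ll|LL
L/II-2 un I-1×I-2: ll
⇒ L over [I-1,I-2,II-1,II-2]: 8 consistent
Z/I-1 un ·: zz
Z/I-2 aff ·: Zz
Z/II-1 un I-1×I-2: zz
Z/II-2 un I-1×I-2: zz
⇒ Z over [I-1,I-2,II-1,II-2]: 1 consistent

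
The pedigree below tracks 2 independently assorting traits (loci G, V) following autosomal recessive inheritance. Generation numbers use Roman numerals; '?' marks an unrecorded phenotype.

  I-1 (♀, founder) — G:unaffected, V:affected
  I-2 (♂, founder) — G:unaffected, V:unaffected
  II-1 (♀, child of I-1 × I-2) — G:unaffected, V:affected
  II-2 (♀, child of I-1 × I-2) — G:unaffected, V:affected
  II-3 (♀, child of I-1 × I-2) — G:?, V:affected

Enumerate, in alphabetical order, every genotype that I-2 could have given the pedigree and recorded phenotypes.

I-2 ∈ {GG Vv, Gg Vv}

G/I-1 un ·: GG|Gg
G/I-2 un ·: GG|Gg
G/II-1 un I-1×I-2: GG|Gg
G/II-2 un I-1×I-2: GG|Gg
G/II-3 ? I-1×I-2: GG|Gg|gg
⇒ G over [I-1,I-2,II-1,II-2,II-3]: 29 consistent
V/I-1 aff ·: vv
V/I-2 un ·: Vv
V/II-1 aff I-1×I-2: vv
V/II-2 aff I-1×I-2: vv
V/II-3 aff I-1×I-2: vv
⇒ V over [I-1,I-2,II-1,II-2,II-3]: 1 consistent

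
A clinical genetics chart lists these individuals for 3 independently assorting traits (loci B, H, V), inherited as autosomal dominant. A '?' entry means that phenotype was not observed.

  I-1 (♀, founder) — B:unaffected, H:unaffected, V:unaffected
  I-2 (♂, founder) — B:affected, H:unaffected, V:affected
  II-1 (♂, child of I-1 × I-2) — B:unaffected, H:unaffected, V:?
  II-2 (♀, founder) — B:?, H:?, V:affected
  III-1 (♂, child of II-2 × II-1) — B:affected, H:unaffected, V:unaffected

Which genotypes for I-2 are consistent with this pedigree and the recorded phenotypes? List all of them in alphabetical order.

B/I-1 un ·: bb
B/I-2 aff ·: Bb
B/II-1 un I-1×I-2: bb
B/II-2 ? ·: Bb|BB
B/III-1 aff II-2×II-1: Bb
⇒ B over [I-1,I-2,II-1,II-2,III-1]: 2 consistent
H/I-1 un ·: hh
H/I-2 un ·: hh
H/II-1 un I-1×I-2: hh
H/II-2 ? ·: hh|Hh
H/III-1 un II-2×II-1: hh
⇒ H over [I-1,I-2,II-1,II-2,III-1]: 2 consistent
V/I-1 un ·: vv
V/I-2 aff ·: Vv|VV
V/II-1 ? I-1×I-2: vv|Vv
V/II-2 aff ·: Vv
V/III-1 un II-2×II-1: vv
⇒ V over [I-1,I-2,II-1,II-2,III-1]: 3 consistent

I-2 ∈ {Bb hh VV, Bb hh Vv}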